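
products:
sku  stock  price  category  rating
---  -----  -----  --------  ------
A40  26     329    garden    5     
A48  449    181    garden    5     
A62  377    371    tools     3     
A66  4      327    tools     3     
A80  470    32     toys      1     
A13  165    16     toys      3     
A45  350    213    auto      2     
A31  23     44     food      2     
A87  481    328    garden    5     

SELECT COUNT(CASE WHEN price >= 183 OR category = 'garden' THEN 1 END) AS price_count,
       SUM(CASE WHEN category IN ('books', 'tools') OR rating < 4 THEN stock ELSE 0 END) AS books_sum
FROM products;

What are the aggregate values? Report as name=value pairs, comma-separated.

price_count=6, books_sum=1389

[price_count: price >= 183 OR category = 'garden']
sku=A40: ✓ → 1
sku=A48: ✓ → 1
sku=A62: ✓ → 1
sku=A66: ✓ → 1
sku=A80: ✗
sku=A13: ✗
sku=A45: ✓ → 1
sku=A31: ✗
sku=A87: ✓ → 1
price_count = COUNT(1, 1, 1, 1, 1, 1) = 6
—
[books_sum: category IN ('books', 'tools') OR rating < 4]
sku=A40: ✗
sku=A48: ✗
sku=A62: ✓ → 377
sku=A66: ✓ → 4
sku=A80: ✓ → 470
sku=A13: ✓ → 165
sku=A45: ✓ → 350
sku=A31: ✓ → 23
sku=A87: ✗
books_sum = 377 + 4 + 470 + 165 + 350 + 23 = 1389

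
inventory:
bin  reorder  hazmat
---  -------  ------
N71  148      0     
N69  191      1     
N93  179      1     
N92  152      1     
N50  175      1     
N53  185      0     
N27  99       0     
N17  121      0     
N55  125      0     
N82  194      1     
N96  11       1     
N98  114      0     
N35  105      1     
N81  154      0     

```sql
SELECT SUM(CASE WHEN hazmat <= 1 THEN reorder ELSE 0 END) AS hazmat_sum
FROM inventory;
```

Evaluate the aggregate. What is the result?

1953

bin=N71: ✓ → 148
bin=N69: ✓ → 191
bin=N93: ✓ → 179
bin=N92: ✓ → 152
bin=N50: ✓ → 175
bin=N53: ✓ → 185
bin=N27: ✓ → 99
bin=N17: ✓ → 121
bin=N55: ✓ → 125
bin=N82: ✓ → 194
bin=N96: ✓ → 11
bin=N98: ✓ → 114
bin=N35: ✓ → 105
bin=N81: ✓ → 154
hazmat_sum = 148 + 191 + 179 + 152 + 175 + 185 + 99 + 121 + 125 + 194 + 11 + 114 + 105 + 154 = 1953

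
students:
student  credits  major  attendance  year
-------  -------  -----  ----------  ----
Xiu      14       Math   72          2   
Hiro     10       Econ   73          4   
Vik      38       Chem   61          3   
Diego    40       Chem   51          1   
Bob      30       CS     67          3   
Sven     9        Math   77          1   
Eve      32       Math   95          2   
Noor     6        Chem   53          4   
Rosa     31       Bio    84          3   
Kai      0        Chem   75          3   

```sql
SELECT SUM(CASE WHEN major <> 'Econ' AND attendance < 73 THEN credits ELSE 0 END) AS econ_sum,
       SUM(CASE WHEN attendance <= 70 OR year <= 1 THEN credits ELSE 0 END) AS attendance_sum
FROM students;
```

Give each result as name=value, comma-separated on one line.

econ_sum=128, attendance_sum=123

[econ_sum: major <> 'Econ' AND attendance < 73]
student=Xiu: ✓ → 14
student=Hiro: ✗
student=Vik: ✓ → 38
student=Diego: ✓ → 40
student=Bob: ✓ → 30
student=Sven: ✗
student=Eve: ✗
student=Noor: ✓ → 6
student=Rosa: ✗
student=Kai: ✗
econ_sum = 14 + 38 + 40 + 30 + 6 = 128
—
[attendance_sum: attendance <= 70 OR year <= 1]
student=Xiu: ✗
student=Hiro: ✗
student=Vik: ✓ → 38
student=Diego: ✓ → 40
student=Bob: ✓ → 30
student=Sven: ✓ → 9
student=Eve: ✗
student=Noor: ✓ → 6
student=Rosa: ✗
student=Kai: ✗
attendance_sum = 38 + 40 + 30 + 9 + 6 = 123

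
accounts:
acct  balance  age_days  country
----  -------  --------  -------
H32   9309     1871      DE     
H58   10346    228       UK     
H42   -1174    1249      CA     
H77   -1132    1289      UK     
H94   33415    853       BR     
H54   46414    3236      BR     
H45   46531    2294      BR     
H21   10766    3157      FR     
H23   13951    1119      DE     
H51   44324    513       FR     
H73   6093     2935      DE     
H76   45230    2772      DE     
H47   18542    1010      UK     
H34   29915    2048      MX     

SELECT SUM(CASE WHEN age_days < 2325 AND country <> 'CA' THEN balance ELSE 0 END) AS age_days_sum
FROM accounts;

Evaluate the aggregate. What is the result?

205201

acct=H32: ✓ → 9309
acct=H58: ✓ → 10346
acct=H42: ✗
acct=H77: ✓ → -1132
acct=H94: ✓ → 33415
acct=H54: ✗
acct=H45: ✓ → 46531
acct=H21: ✗
acct=H23: ✓ → 13951
acct=H51: ✓ → 44324
acct=H73: ✗
acct=H76: ✗
acct=H47: ✓ → 18542
acct=H34: ✓ → 29915
age_days_sum = 9309 + 10346 + -1132 + 33415 + 46531 + 13951 + 44324 + 18542 + 29915 = 205201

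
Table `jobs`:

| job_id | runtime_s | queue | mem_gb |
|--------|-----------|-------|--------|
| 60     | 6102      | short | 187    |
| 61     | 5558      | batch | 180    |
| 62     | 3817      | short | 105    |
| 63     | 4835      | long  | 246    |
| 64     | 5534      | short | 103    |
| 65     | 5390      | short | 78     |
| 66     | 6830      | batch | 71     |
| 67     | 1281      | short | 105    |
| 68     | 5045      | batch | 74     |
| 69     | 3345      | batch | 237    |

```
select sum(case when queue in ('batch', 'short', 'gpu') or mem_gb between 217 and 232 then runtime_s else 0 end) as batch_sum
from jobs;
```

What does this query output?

42902

job_id=60: ✓ → 6102
job_id=61: ✓ → 5558
job_id=62: ✓ → 3817
job_id=63: ✗
job_id=64: ✓ → 5534
job_id=65: ✓ → 5390
job_id=66: ✓ → 6830
job_id=67: ✓ → 1281
job_id=68: ✓ → 5045
job_id=69: ✓ → 3345
batch_sum = 6102 + 5558 + 3817 + 5534 + 5390 + 6830 + 1281 + 5045 + 3345 = 42902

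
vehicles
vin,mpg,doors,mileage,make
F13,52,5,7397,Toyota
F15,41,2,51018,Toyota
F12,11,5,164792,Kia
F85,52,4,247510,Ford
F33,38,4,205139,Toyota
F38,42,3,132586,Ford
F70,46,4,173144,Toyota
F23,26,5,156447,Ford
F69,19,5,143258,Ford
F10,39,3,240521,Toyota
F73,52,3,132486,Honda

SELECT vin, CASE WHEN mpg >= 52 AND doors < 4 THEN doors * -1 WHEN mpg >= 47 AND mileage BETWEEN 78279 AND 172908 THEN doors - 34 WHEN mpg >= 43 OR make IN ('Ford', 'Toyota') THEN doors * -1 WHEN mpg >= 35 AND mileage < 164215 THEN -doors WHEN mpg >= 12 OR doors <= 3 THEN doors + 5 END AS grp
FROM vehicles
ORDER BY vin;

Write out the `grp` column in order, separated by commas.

vin=F10: mpg >= 43 OR make IN ('Ford', 'Toyota') → -3
vin=F12: (no match → NULL) → NULL
vin=F13: mpg >= 43 OR make IN ('Ford', 'Toyota') → -5
vin=F15: mpg >= 43 OR make IN ('Ford', 'Toyota') → -2
vin=F23: mpg >= 43 OR make IN ('Ford', 'Toyota') → -5
vin=F33: mpg >= 43 OR make IN ('Ford', 'Toyota') → -4
vin=F38: mpg >= 43 OR make IN ('Ford', 'Toyota') → -3
vin=F69: mpg >= 43 OR make IN ('Ford', 'Toyota') → -5
vin=F70: mpg >= 43 OR make IN ('Ford', 'Toyota') → -4
vin=F73: mpg >= 52 AND doors < 4 → -3
vin=F85: mpg >= 43 OR make IN ('Ford', 'Toyota') → -4

-3, NULL, -5, -2, -5, -4, -3, -5, -4, -3, -4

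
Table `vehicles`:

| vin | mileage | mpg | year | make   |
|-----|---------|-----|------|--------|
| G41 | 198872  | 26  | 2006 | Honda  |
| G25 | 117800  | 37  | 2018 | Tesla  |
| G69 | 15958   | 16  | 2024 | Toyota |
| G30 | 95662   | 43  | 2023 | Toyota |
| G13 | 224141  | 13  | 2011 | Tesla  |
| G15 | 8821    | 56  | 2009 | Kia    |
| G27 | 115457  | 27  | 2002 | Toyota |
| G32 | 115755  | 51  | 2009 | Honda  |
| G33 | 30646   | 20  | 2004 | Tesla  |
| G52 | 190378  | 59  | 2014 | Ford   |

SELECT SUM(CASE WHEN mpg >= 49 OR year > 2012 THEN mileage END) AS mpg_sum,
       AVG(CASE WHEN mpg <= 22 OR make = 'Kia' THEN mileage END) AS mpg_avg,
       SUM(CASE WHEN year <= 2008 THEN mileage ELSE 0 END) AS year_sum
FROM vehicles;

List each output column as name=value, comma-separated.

[mpg_sum: mpg >= 49 OR year > 2012]
vin=G41: ✗
vin=G25: ✓ → 117800
vin=G69: ✓ → 15958
vin=G30: ✓ → 95662
vin=G13: ✗
vin=G15: ✓ → 8821
vin=G27: ✗
vin=G32: ✓ → 115755
vin=G33: ✗
vin=G52: ✓ → 190378
mpg_sum = 117800 + 15958 + 95662 + 8821 + 115755 + 190378 = 544374
—
[mpg_avg: mpg <= 22 OR make = 'Kia']
vin=G41: ✗
vin=G25: ✗
vin=G69: ✓ → 15958
vin=G30: ✗
vin=G13: ✓ → 224141
vin=G15: ✓ → 8821
vin=G27: ✗
vin=G32: ✗
vin=G33: ✓ → 30646
vin=G52: ✗
mpg_avg = (15958 + 224141 + 8821 + 30646) / 4 = 69891.5
—
[year_sum: year <= 2008]
vin=G41: ✓ → 198872
vin=G25: ✗
vin=G69: ✗
vin=G30: ✗
vin=G13: ✗
vin=G15: ✗
vin=G27: ✓ → 115457
vin=G32: ✗
vin=G33: ✓ → 30646
vin=G52: ✗
year_sum = 198872 + 115457 + 30646 = 344975

mpg_sum=544374, mpg_avg=69891.5, year_sum=344975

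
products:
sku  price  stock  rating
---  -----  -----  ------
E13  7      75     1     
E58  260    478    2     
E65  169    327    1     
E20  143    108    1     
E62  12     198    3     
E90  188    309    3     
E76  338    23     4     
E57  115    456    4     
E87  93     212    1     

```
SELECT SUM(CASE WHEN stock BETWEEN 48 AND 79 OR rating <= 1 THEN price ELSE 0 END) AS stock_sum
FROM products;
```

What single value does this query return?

412

sku=E13: ✓ → 7
sku=E58: ✗
sku=E65: ✓ → 169
sku=E20: ✓ → 143
sku=E62: ✗
sku=E90: ✗
sku=E76: ✗
sku=E57: ✗
sku=E87: ✓ → 93
stock_sum = 7 + 169 + 143 + 93 = 412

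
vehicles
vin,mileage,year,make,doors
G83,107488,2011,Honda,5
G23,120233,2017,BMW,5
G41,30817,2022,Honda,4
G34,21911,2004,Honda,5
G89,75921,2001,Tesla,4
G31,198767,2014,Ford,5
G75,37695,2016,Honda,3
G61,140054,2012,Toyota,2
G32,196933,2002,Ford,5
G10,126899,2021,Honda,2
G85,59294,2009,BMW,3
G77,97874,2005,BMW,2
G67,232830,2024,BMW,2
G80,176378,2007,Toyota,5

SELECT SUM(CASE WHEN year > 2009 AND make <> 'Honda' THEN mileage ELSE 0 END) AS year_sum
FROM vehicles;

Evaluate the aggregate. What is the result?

691884

vin=G83: ✗
vin=G23: ✓ → 120233
vin=G41: ✗
vin=G34: ✗
vin=G89: ✗
vin=G31: ✓ → 198767
vin=G75: ✗
vin=G61: ✓ → 140054
vin=G32: ✗
vin=G10: ✗
vin=G85: ✗
vin=G77: ✗
vin=G67: ✓ → 232830
vin=G80: ✗
year_sum = 120233 + 198767 + 140054 + 232830 = 691884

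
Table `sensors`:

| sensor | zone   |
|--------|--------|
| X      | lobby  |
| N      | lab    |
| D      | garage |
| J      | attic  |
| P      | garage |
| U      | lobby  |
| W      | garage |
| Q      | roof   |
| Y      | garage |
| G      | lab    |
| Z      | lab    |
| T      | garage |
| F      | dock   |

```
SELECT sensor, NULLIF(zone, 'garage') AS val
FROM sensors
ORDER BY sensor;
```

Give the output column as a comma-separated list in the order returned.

sensor=D: zone=garage vs garage: equal → NULL
sensor=F: zone=dock vs garage: differ → dock
sensor=G: zone=lab vs garage: differ → lab
sensor=J: zone=attic vs garage: differ → attic
sensor=N: zone=lab vs garage: differ → lab
sensor=P: zone=garage vs garage: equal → NULL
sensor=Q: zone=roof vs garage: differ → roof
sensor=T: zone=garage vs garage: equal → NULL
sensor=U: zone=lobby vs garage: differ → lobby
sensor=W: zone=garage vs garage: equal → NULL
sensor=X: zone=lobby vs garage: differ → lobby
sensor=Y: zone=garage vs garage: equal → NULL
sensor=Z: zone=lab vs garage: differ → lab

NULL, dock, lab, attic, lab, NULL, roof, NULL, lobby, NULL, lobby, NULL, lab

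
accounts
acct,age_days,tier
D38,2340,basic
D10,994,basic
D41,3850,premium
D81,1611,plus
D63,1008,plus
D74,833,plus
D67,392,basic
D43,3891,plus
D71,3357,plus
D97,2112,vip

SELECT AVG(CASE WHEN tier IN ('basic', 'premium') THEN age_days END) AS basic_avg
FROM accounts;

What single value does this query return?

acct=D38: ✓ → 2340
acct=D10: ✓ → 994
acct=D41: ✓ → 3850
acct=D81: ✗
acct=D63: ✗
acct=D74: ✗
acct=D67: ✓ → 392
acct=D43: ✗
acct=D71: ✗
acct=D97: ✗
basic_avg = (2340 + 994 + 3850 + 392) / 4 = 1894

1894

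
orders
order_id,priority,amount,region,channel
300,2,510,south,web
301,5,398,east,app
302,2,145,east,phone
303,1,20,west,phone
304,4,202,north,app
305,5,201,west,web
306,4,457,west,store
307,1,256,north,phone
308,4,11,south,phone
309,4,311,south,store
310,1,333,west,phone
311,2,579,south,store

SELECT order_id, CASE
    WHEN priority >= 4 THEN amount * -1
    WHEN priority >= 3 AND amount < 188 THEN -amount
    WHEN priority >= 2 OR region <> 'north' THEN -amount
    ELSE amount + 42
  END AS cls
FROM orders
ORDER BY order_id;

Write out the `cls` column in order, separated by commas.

order_id=300: priority >= 2 OR region <> 'north' → -510
order_id=301: priority >= 4 → -398
order_id=302: priority >= 2 OR region <> 'north' → -145
order_id=303: priority >= 2 OR region <> 'north' → -20
order_id=304: priority >= 4 → -202
order_id=305: priority >= 4 → -201
order_id=306: priority >= 4 → -457
order_id=307: ELSE → 298
order_id=308: priority >= 4 → -11
order_id=309: priority >= 4 → -311
order_id=310: priority >= 2 OR region <> 'north' → -333
order_id=311: priority >= 2 OR region <> 'north' → -579

-510, -398, -145, -20, -202, -201, -457, 298, -11, -311, -333, -579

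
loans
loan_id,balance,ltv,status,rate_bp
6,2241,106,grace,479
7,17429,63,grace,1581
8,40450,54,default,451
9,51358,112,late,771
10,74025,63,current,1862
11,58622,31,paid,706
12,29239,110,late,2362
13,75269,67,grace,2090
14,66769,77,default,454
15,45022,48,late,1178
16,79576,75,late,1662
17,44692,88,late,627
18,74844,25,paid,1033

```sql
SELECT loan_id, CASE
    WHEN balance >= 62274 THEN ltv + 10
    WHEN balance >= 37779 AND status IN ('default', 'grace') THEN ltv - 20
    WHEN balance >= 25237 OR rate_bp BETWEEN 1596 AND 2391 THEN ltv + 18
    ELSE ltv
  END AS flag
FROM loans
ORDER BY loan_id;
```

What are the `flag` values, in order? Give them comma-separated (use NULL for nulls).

106, 63, 34, 130, 73, 49, 128, 77, 87, 66, 85, 106, 35

loan_id=6: ELSE → 106
loan_id=7: ELSE → 63
loan_id=8: balance >= 37779 AND status IN ('default', 'grace') → 34
loan_id=9: balance >= 25237 OR rate_bp BETWEEN 1596 AND 2391 → 130
loan_id=10: balance >= 62274 → 73
loan_id=11: balance >= 25237 OR rate_bp BETWEEN 1596 AND 2391 → 49
loan_id=12: balance >= 25237 OR rate_bp BETWEEN 1596 AND 2391 → 128
loan_id=13: balance >= 62274 → 77
loan_id=14: balance >= 62274 → 87
loan_id=15: balance >= 25237 OR rate_bp BETWEEN 1596 AND 2391 → 66
loan_id=16: balance >= 62274 → 85
loan_id=17: balance >= 25237 OR rate_bp BETWEEN 1596 AND 2391 → 106
loan_id=18: balance >= 62274 → 35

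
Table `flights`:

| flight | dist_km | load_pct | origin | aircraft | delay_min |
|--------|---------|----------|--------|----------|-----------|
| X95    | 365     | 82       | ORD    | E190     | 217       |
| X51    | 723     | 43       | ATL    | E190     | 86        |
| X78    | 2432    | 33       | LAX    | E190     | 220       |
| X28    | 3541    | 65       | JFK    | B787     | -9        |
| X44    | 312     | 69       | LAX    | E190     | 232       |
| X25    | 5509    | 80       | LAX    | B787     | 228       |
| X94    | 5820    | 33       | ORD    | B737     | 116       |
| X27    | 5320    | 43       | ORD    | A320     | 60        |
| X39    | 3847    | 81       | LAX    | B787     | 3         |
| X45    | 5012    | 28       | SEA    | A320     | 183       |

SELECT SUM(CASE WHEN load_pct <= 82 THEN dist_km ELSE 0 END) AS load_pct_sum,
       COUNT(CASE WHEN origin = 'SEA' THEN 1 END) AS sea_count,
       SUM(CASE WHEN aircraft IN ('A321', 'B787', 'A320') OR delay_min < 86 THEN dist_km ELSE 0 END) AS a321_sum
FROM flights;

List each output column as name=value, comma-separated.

load_pct_sum=32881, sea_count=1, a321_sum=23229

[load_pct_sum: load_pct <= 82]
flight=X95: ✓ → 365
flight=X51: ✓ → 723
flight=X78: ✓ → 2432
flight=X28: ✓ → 3541
flight=X44: ✓ → 312
flight=X25: ✓ → 5509
flight=X94: ✓ → 5820
flight=X27: ✓ → 5320
flight=X39: ✓ → 3847
flight=X45: ✓ → 5012
load_pct_sum = 365 + 723 + 2432 + 3541 + 312 + 5509 + 5820 + 5320 + 3847 + 5012 = 32881
—
[sea_count: origin = 'SEA']
flight=X95: ✗
flight=X51: ✗
flight=X78: ✗
flight=X28: ✗
flight=X44: ✗
flight=X25: ✗
flight=X94: ✗
flight=X27: ✗
flight=X39: ✗
flight=X45: ✓ → 1
sea_count = COUNT(1) = 1
—
[a321_sum: aircraft IN ('A321', 'B787', 'A320') OR delay_min < 86]
flight=X95: ✗
flight=X51: ✗
flight=X78: ✗
flight=X28: ✓ → 3541
flight=X44: ✗
flight=X25: ✓ → 5509
flight=X94: ✗
flight=X27: ✓ → 5320
flight=X39: ✓ → 3847
flight=X45: ✓ → 5012
a321_sum = 3541 + 5509 + 5320 + 3847 + 5012 = 23229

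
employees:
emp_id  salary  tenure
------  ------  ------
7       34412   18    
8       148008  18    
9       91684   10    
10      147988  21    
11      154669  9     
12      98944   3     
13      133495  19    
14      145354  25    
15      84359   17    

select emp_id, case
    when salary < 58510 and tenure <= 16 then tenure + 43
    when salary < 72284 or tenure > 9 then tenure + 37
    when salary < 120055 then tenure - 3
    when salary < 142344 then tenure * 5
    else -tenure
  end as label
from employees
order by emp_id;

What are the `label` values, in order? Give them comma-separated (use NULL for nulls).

55, 55, 47, 58, -9, 0, 56, 62, 54

emp_id=7: salary < 72284 or tenure > 9 → 55
emp_id=8: salary < 72284 or tenure > 9 → 55
emp_id=9: salary < 72284 or tenure > 9 → 47
emp_id=10: salary < 72284 or tenure > 9 → 58
emp_id=11: ELSE → -9
emp_id=12: salary < 120055 → 0
emp_id=13: salary < 72284 or tenure > 9 → 56
emp_id=14: salary < 72284 or tenure > 9 → 62
emp_id=15: salary < 72284 or tenure > 9 → 54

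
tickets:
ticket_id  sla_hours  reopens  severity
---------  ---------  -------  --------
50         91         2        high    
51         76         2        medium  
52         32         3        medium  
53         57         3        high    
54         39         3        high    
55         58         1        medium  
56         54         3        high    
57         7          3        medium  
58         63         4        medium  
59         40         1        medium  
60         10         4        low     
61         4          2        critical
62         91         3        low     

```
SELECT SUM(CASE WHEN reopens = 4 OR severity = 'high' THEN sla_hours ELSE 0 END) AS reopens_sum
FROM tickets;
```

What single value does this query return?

ticket_id=50: ✓ → 91
ticket_id=51: ✗
ticket_id=52: ✗
ticket_id=53: ✓ → 57
ticket_id=54: ✓ → 39
ticket_id=55: ✗
ticket_id=56: ✓ → 54
ticket_id=57: ✗
ticket_id=58: ✓ → 63
ticket_id=59: ✗
ticket_id=60: ✓ → 10
ticket_id=61: ✗
ticket_id=62: ✗
reopens_sum = 91 + 57 + 39 + 54 + 63 + 10 = 314

314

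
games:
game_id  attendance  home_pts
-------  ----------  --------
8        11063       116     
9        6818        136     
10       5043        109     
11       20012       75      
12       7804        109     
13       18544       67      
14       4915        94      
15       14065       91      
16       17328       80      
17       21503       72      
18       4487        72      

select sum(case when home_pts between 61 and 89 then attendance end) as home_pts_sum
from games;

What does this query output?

game_id=8: ✗
game_id=9: ✗
game_id=10: ✗
game_id=11: ✓ → 20012
game_id=12: ✗
game_id=13: ✓ → 18544
game_id=14: ✗
game_id=15: ✗
game_id=16: ✓ → 17328
game_id=17: ✓ → 21503
game_id=18: ✓ → 4487
home_pts_sum = 20012 + 18544 + 17328 + 21503 + 4487 = 81874

81874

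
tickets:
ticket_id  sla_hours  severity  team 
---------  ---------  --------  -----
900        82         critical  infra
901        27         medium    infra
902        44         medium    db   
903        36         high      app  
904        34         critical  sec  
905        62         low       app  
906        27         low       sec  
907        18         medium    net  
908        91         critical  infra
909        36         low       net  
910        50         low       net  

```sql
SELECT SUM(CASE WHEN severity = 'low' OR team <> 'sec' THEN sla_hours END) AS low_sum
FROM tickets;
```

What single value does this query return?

473

ticket_id=900: ✓ → 82
ticket_id=901: ✓ → 27
ticket_id=902: ✓ → 44
ticket_id=903: ✓ → 36
ticket_id=904: ✗
ticket_id=905: ✓ → 62
ticket_id=906: ✓ → 27
ticket_id=907: ✓ → 18
ticket_id=908: ✓ → 91
ticket_id=909: ✓ → 36
ticket_id=910: ✓ → 50
low_sum = 82 + 27 + 44 + 36 + 62 + 27 + 18 + 91 + 36 + 50 = 473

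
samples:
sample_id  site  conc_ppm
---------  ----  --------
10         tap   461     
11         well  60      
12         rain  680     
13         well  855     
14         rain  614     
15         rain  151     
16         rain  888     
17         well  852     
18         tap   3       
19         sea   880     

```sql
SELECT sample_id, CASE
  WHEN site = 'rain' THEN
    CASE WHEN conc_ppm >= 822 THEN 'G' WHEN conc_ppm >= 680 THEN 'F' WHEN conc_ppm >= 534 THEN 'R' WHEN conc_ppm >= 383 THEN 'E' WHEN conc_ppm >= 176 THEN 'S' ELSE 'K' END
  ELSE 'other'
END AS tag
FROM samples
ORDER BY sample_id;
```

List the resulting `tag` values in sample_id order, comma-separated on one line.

other, other, F, other, R, K, G, other, other, other

sample_id=10: site='tap' → outer ELSE → other
sample_id=11: site='well' → outer ELSE → other
sample_id=12: site='rain' → inner[conc_ppm >= 680] → F
sample_id=13: site='well' → outer ELSE → other
sample_id=14: site='rain' → inner[conc_ppm >= 534] → R
sample_id=15: site='rain' → inner[ELSE] → K
sample_id=16: site='rain' → inner[conc_ppm >= 822] → G
sample_id=17: site='well' → outer ELSE → other
sample_id=18: site='tap' → outer ELSE → other
sample_id=19: site='sea' → outer ELSE → other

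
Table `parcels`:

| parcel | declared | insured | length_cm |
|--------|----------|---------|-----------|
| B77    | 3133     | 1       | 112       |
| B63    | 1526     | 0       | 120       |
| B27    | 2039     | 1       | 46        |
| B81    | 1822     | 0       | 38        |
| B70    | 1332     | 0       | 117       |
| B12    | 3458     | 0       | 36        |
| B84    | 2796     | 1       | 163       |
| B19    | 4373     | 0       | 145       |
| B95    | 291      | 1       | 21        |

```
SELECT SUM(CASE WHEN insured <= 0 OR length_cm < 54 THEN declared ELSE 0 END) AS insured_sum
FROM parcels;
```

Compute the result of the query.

parcel=B77: ✗
parcel=B63: ✓ → 1526
parcel=B27: ✓ → 2039
parcel=B81: ✓ → 1822
parcel=B70: ✓ → 1332
parcel=B12: ✓ → 3458
parcel=B84: ✗
parcel=B19: ✓ → 4373
parcel=B95: ✓ → 291
insured_sum = 1526 + 2039 + 1822 + 1332 + 3458 + 4373 + 291 = 14841

14841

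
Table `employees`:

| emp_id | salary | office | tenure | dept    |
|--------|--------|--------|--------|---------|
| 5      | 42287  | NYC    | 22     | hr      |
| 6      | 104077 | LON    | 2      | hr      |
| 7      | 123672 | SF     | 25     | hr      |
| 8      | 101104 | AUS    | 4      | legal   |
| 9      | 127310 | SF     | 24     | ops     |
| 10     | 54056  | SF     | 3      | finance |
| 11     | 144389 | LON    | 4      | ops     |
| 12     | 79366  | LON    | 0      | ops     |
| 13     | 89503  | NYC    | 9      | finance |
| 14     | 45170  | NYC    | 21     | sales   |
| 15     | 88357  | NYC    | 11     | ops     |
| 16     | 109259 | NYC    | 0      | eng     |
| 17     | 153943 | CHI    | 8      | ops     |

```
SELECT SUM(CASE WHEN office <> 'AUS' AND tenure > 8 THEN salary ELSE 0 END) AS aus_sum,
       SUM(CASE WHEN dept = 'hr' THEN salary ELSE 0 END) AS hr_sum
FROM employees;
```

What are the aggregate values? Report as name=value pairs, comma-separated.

aus_sum=516299, hr_sum=270036

[aus_sum: office <> 'AUS' AND tenure > 8]
emp_id=5: ✓ → 42287
emp_id=6: ✗
emp_id=7: ✓ → 123672
emp_id=8: ✗
emp_id=9: ✓ → 127310
emp_id=10: ✗
emp_id=11: ✗
emp_id=12: ✗
emp_id=13: ✓ → 89503
emp_id=14: ✓ → 45170
emp_id=15: ✓ → 88357
emp_id=16: ✗
emp_id=17: ✗
aus_sum = 42287 + 123672 + 127310 + 89503 + 45170 + 88357 = 516299
—
[hr_sum: dept = 'hr']
emp_id=5: ✓ → 42287
emp_id=6: ✓ → 104077
emp_id=7: ✓ → 123672
emp_id=8: ✗
emp_id=9: ✗
emp_id=10: ✗
emp_id=11: ✗
emp_id=12: ✗
emp_id=13: ✗
emp_id=14: ✗
emp_id=15: ✗
emp_id=16: ✗
emp_id=17: ✗
hr_sum = 42287 + 104077 + 123672 = 270036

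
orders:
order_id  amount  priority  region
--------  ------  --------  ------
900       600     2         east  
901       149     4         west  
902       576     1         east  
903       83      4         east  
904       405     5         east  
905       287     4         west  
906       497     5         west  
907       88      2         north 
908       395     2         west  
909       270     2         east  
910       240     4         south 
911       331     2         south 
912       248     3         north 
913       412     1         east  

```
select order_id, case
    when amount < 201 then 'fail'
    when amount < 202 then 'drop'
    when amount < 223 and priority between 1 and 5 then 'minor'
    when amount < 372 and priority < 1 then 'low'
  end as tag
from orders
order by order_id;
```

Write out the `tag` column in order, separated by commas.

NULL, fail, NULL, fail, NULL, NULL, NULL, fail, NULL, NULL, NULL, NULL, NULL, NULL

order_id=900: (no match → NULL) → NULL
order_id=901: amount < 201 → fail
order_id=902: (no match → NULL) → NULL
order_id=903: amount < 201 → fail
order_id=904: (no match → NULL) → NULL
order_id=905: (no match → NULL) → NULL
order_id=906: (no match → NULL) → NULL
order_id=907: amount < 201 → fail
order_id=908: (no match → NULL) → NULL
order_id=909: (no match → NULL) → NULL
order_id=910: (no match → NULL) → NULL
order_id=911: (no match → NULL) → NULL
order_id=912: (no match → NULL) → NULL
order_id=913: (no match → NULL) → NULL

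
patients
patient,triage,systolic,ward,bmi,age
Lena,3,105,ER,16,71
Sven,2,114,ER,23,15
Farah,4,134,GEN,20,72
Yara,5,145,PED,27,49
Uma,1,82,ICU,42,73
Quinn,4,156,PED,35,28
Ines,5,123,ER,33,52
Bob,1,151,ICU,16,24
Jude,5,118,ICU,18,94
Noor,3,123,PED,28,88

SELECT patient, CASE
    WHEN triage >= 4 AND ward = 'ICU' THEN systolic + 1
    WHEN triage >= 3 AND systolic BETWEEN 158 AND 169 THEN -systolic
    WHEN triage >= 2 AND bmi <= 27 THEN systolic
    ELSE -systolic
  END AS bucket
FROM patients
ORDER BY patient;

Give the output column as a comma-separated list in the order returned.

patient=Bob: ELSE → -151
patient=Farah: triage >= 2 AND bmi <= 27 → 134
patient=Ines: ELSE → -123
patient=Jude: triage >= 4 AND ward = 'ICU' → 119
patient=Lena: triage >= 2 AND bmi <= 27 → 105
patient=Noor: ELSE → -123
patient=Quinn: ELSE → -156
patient=Sven: triage >= 2 AND bmi <= 27 → 114
patient=Uma: ELSE → -82
patient=Yara: triage >= 2 AND bmi <= 27 → 145

-151, 134, -123, 119, 105, -123, -156, 114, -82, 145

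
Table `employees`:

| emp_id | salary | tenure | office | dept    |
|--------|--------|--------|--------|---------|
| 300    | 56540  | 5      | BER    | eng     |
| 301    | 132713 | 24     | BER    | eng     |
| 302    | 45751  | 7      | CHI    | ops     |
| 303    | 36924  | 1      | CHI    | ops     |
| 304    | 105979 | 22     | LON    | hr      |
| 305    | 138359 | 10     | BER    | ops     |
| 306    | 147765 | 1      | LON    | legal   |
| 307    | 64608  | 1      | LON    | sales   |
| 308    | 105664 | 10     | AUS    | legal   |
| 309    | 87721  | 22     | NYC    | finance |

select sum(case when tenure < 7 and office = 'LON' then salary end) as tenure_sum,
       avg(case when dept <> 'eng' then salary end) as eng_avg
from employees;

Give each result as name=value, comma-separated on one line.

tenure_sum=212373, eng_avg=91596.375

[tenure_sum: tenure < 7 and office = 'LON']
emp_id=300: ✗
emp_id=301: ✗
emp_id=302: ✗
emp_id=303: ✗
emp_id=304: ✗
emp_id=305: ✗
emp_id=306: ✓ → 147765
emp_id=307: ✓ → 64608
emp_id=308: ✗
emp_id=309: ✗
tenure_sum = 147765 + 64608 = 212373
—
[eng_avg: dept <> 'eng']
emp_id=300: ✗
emp_id=301: ✗
emp_id=302: ✓ → 45751
emp_id=303: ✓ → 36924
emp_id=304: ✓ → 105979
emp_id=305: ✓ → 138359
emp_id=306: ✓ → 147765
emp_id=307: ✓ → 64608
emp_id=308: ✓ → 105664
emp_id=309: ✓ → 87721
eng_avg = (45751 + 36924 + 105979 + 138359 + 147765 + 64608 + 105664 + 87721) / 8 = 91596.375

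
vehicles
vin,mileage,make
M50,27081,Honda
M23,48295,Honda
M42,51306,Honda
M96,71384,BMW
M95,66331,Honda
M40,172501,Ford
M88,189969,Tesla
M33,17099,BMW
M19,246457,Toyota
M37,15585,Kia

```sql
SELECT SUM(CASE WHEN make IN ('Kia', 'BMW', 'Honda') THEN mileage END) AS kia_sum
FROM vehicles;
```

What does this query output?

vin=M50: ✓ → 27081
vin=M23: ✓ → 48295
vin=M42: ✓ → 51306
vin=M96: ✓ → 71384
vin=M95: ✓ → 66331
vin=M40: ✗
vin=M88: ✗
vin=M33: ✓ → 17099
vin=M19: ✗
vin=M37: ✓ → 15585
kia_sum = 27081 + 48295 + 51306 + 71384 + 66331 + 17099 + 15585 = 297081

297081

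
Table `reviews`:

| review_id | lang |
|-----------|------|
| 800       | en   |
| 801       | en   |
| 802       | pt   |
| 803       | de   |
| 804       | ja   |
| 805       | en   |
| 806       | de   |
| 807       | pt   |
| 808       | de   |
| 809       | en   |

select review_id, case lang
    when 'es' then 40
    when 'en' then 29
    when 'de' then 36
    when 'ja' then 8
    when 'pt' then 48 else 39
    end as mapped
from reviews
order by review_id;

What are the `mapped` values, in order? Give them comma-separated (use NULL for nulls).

review_id=800: lang='en' → 29
review_id=801: lang='en' → 29
review_id=802: lang='pt' → 48
review_id=803: lang='de' → 36
review_id=804: lang='ja' → 8
review_id=805: lang='en' → 29
review_id=806: lang='de' → 36
review_id=807: lang='pt' → 48
review_id=808: lang='de' → 36
review_id=809: lang='en' → 29

29, 29, 48, 36, 8, 29, 36, 48, 36, 29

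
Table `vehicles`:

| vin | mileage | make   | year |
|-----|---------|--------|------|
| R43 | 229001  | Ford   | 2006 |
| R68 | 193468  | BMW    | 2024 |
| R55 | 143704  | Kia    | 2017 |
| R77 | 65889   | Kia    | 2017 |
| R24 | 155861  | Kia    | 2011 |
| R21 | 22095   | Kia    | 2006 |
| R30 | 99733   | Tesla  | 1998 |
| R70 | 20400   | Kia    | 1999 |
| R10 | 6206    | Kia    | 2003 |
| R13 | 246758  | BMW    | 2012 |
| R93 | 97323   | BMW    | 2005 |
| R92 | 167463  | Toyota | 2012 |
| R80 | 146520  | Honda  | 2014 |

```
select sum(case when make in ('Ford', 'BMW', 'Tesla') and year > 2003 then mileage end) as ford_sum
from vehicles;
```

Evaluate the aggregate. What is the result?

766550

vin=R43: ✓ → 229001
vin=R68: ✓ → 193468
vin=R55: ✗
vin=R77: ✗
vin=R24: ✗
vin=R21: ✗
vin=R30: ✗
vin=R70: ✗
vin=R10: ✗
vin=R13: ✓ → 246758
vin=R93: ✓ → 97323
vin=R92: ✗
vin=R80: ✗
ford_sum = 229001 + 193468 + 246758 + 97323 = 766550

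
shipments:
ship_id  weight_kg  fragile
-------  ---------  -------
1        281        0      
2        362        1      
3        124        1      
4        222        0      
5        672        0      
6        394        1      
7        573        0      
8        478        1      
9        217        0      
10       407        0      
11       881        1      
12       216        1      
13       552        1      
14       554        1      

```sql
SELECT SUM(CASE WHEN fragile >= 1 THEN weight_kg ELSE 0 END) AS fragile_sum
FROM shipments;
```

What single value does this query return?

ship_id=1: ✗
ship_id=2: ✓ → 362
ship_id=3: ✓ → 124
ship_id=4: ✗
ship_id=5: ✗
ship_id=6: ✓ → 394
ship_id=7: ✗
ship_id=8: ✓ → 478
ship_id=9: ✗
ship_id=10: ✗
ship_id=11: ✓ → 881
ship_id=12: ✓ → 216
ship_id=13: ✓ → 552
ship_id=14: ✓ → 554
fragile_sum = 362 + 124 + 394 + 478 + 881 + 216 + 552 + 554 = 3561

3561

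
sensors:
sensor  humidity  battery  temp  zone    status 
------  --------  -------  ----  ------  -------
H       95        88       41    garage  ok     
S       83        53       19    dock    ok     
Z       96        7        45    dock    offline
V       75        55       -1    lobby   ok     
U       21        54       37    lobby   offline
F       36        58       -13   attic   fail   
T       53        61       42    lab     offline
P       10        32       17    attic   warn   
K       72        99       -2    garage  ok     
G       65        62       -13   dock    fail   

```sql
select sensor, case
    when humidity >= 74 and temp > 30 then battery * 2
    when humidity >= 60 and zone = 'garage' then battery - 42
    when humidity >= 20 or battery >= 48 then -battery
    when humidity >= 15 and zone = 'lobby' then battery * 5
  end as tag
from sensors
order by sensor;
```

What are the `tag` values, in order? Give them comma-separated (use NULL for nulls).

sensor=F: humidity >= 20 or battery >= 48 → -58
sensor=G: humidity >= 20 or battery >= 48 → -62
sensor=H: humidity >= 74 and temp > 30 → 176
sensor=K: humidity >= 60 and zone = 'garage' → 57
sensor=P: (no match → NULL) → NULL
sensor=S: humidity >= 20 or battery >= 48 → -53
sensor=T: humidity >= 20 or battery >= 48 → -61
sensor=U: humidity >= 20 or battery >= 48 → -54
sensor=V: humidity >= 20 or battery >= 48 → -55
sensor=Z: humidity >= 74 and temp > 30 → 14

-58, -62, 176, 57, NULL, -53, -61, -54, -55, 14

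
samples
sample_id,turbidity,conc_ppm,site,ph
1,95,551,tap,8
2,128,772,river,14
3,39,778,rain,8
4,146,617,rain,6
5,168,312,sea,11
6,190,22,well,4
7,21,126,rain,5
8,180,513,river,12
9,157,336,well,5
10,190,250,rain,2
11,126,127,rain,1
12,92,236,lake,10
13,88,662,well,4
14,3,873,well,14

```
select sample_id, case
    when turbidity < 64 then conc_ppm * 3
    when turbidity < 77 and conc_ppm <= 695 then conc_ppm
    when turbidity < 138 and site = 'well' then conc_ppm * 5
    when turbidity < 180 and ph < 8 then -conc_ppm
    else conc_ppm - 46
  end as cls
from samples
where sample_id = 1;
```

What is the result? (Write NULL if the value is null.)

505

sample_id = 1: turbidity=95, conc_ppm=551, site=tap, ph=8.
turbidity < 64 → false
turbidity < 77 and conc_ppm <= 695 → false
turbidity < 138 and site = 'well' → false
turbidity < 180 and ph < 8 → false
No prior WHEN matched → ELSE → 505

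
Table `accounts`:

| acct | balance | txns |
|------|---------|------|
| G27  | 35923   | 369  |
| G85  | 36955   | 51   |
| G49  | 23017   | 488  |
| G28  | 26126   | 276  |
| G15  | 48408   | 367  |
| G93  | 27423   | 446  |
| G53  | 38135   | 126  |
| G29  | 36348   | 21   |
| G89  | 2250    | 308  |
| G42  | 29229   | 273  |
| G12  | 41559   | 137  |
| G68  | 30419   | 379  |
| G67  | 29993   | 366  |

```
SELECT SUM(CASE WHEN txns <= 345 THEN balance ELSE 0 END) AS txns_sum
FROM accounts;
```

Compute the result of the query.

210602

acct=G27: ✗
acct=G85: ✓ → 36955
acct=G49: ✗
acct=G28: ✓ → 26126
acct=G15: ✗
acct=G93: ✗
acct=G53: ✓ → 38135
acct=G29: ✓ → 36348
acct=G89: ✓ → 2250
acct=G42: ✓ → 29229
acct=G12: ✓ → 41559
acct=G68: ✗
acct=G67: ✗
txns_sum = 36955 + 26126 + 38135 + 36348 + 2250 + 29229 + 41559 = 210602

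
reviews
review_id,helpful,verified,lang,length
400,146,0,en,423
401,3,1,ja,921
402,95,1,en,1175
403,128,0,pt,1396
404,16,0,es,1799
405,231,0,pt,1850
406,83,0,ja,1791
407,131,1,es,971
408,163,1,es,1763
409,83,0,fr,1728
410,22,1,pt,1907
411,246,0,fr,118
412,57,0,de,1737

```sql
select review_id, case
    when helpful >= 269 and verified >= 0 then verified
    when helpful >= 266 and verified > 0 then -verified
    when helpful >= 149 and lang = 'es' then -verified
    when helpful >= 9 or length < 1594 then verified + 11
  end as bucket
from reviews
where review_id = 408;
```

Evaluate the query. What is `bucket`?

review_id = 408: helpful=163, verified=1, lang=es, length=1763.
helpful >= 269 and verified >= 0 → false
helpful >= 266 and verified > 0 → false
helpful >= 149 and lang = 'es' → true → -1

-1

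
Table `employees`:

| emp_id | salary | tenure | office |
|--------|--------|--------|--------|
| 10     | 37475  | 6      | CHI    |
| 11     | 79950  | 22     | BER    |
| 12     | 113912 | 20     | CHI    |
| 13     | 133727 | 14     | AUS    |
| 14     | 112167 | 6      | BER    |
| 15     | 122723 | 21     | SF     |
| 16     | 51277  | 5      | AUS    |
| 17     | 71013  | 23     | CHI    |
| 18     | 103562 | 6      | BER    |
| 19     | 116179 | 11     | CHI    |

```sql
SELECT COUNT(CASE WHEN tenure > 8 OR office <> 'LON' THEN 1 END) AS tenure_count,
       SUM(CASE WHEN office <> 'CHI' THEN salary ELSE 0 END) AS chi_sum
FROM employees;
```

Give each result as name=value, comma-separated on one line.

tenure_count=10, chi_sum=603406

[tenure_count: tenure > 8 OR office <> 'LON']
emp_id=10: ✓ → 1
emp_id=11: ✓ → 1
emp_id=12: ✓ → 1
emp_id=13: ✓ → 1
emp_id=14: ✓ → 1
emp_id=15: ✓ → 1
emp_id=16: ✓ → 1
emp_id=17: ✓ → 1
emp_id=18: ✓ → 1
emp_id=19: ✓ → 1
tenure_count = COUNT(1, 1, 1, 1, 1, 1, 1, 1, 1, 1) = 10
—
[chi_sum: office <> 'CHI']
emp_id=10: ✗
emp_id=11: ✓ → 79950
emp_id=12: ✗
emp_id=13: ✓ → 133727
emp_id=14: ✓ → 112167
emp_id=15: ✓ → 122723
emp_id=16: ✓ → 51277
emp_id=17: ✗
emp_id=18: ✓ → 103562
emp_id=19: ✗
chi_sum = 79950 + 133727 + 112167 + 122723 + 51277 + 103562 = 603406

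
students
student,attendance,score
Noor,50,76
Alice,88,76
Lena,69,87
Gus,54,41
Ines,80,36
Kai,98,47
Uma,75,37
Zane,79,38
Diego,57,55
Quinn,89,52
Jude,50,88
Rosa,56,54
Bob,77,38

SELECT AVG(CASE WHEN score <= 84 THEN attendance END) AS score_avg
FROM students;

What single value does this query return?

student=Noor: ✓ → 50
student=Alice: ✓ → 88
student=Lena: ✗
student=Gus: ✓ → 54
student=Ines: ✓ → 80
student=Kai: ✓ → 98
student=Uma: ✓ → 75
student=Zane: ✓ → 79
student=Diego: ✓ → 57
student=Quinn: ✓ → 89
student=Jude: ✗
student=Rosa: ✓ → 56
student=Bob: ✓ → 77
score_avg = (50 + 88 + 54 + 80 + 98 + 75 + 79 + 57 + 89 + 56 + 77) / 11 = 73

73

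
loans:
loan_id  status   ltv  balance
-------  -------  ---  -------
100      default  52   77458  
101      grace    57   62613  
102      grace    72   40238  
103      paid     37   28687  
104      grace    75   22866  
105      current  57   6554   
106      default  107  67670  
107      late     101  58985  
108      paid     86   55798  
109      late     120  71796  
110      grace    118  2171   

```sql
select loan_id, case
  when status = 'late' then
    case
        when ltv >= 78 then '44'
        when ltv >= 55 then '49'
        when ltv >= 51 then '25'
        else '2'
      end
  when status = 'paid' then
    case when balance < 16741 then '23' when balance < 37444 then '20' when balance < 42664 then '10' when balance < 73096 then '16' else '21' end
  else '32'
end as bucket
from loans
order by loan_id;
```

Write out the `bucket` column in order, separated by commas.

loan_id=100: status='default' → outer ELSE → 32
loan_id=101: status='grace' → outer ELSE → 32
loan_id=102: status='grace' → outer ELSE → 32
loan_id=103: status='paid' → inner[balance < 37444] → 20
loan_id=104: status='grace' → outer ELSE → 32
loan_id=105: status='current' → outer ELSE → 32
loan_id=106: status='default' → outer ELSE → 32
loan_id=107: status='late' → inner[ltv >= 78] → 44
loan_id=108: status='paid' → inner[balance < 73096] → 16
loan_id=109: status='late' → inner[ltv >= 78] → 44
loan_id=110: status='grace' → outer ELSE → 32

32, 32, 32, 20, 32, 32, 32, 44, 16, 44, 32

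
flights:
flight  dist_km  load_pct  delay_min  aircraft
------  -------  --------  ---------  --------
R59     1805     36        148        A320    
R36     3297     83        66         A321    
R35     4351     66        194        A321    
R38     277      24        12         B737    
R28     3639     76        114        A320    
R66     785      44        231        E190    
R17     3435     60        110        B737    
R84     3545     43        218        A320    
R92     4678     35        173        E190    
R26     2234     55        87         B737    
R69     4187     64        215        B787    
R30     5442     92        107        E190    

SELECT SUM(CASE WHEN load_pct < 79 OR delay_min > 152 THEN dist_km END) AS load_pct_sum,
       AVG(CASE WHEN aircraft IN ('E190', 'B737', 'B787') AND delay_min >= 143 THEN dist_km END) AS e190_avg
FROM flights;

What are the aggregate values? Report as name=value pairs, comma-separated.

load_pct_sum=28936, e190_avg=3216.6666666667

[load_pct_sum: load_pct < 79 OR delay_min > 152]
flight=R59: ✓ → 1805
flight=R36: ✗
flight=R35: ✓ → 4351
flight=R38: ✓ → 277
flight=R28: ✓ → 3639
flight=R66: ✓ → 785
flight=R17: ✓ → 3435
flight=R84: ✓ → 3545
flight=R92: ✓ → 4678
flight=R26: ✓ → 2234
flight=R69: ✓ → 4187
flight=R30: ✗
load_pct_sum = 1805 + 4351 + 277 + 3639 + 785 + 3435 + 3545 + 4678 + 2234 + 4187 = 28936
—
[e190_avg: aircraft IN ('E190', 'B737', 'B787') AND delay_min >= 143]
flight=R59: ✗
flight=R36: ✗
flight=R35: ✗
flight=R38: ✗
flight=R28: ✗
flight=R66: ✓ → 785
flight=R17: ✗
flight=R84: ✗
flight=R92: ✓ → 4678
flight=R26: ✗
flight=R69: ✓ → 4187
flight=R30: ✗
e190_avg = (785 + 4678 + 4187) / 3 = 3216.6666666667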